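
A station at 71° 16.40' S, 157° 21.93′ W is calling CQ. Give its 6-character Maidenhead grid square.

BB18hr

Shift to the Maidenhead origin (180°W, 90°S): lon 22.6345, lat 18.7267.
Field (20°×10°, letters A–R): 22.6345/20 → 1 → B, 18.7267/10 → 1 → B; chars BB.
Square (2°×1°, digits 0–9): 2.6345/2 → 1, 8.7267/1 → 8; chars 18.
Subsquare (5′×2.5′, letters a–x): 0.6345/0.0833333 → 7 → h, 0.7267/0.0416667 → 17 → r; chars hr.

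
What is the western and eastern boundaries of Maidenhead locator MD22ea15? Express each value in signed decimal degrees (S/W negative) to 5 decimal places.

64.34167, 64.35000

Field M=12, D=3: +12·20° lon, +3·10° lat → SW at lon 60°, lat -60°.
Square 2, 2: +2·2° lon, +2·1° lat → SW at lon 64°, lat -58°.
Subsquare e=4, a=0: +4·0.0833333° lon, +0·0.0416667° lat → SW at lon 64.3333°, lat -58°.
Extended square 1, 5: +1·0.00833333° lon, +5·0.00416667° lat → SW at lon 64.3417°, lat -57.9792°.
Cell spans 0.00833333° lon × 0.00416667° lat.
west 64.34167, east 64.35000.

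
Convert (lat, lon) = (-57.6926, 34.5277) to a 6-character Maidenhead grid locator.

Add 180° to longitude and 90° to latitude: 214.5277, 32.3074.
Field: lon ⌊214.5277/20⌋ = 10 → K; lat ⌊32.3074/10⌋ = 3 → D.
Square: lon ⌊14.5277/2⌋ = 7; lat ⌊2.3074/1⌋ = 2.
Subsquare: lon ⌊0.5277/0.0833333⌋ = 6 → g; lat ⌊0.3074/0.0416667⌋ = 7 → h.

KD72gh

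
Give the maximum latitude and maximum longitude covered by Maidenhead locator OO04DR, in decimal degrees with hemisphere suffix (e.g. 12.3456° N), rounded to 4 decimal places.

54.7500° N, 100.3333° E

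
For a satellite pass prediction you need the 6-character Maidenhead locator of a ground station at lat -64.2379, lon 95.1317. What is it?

NC75ns

Shift to the Maidenhead origin (180°W, 90°S): lon 275.1317, lat 25.7621.
Field: 275.1317/20 → 13 → N, 25.7621/10 → 2 → C; chars NC.
Square: 15.1317/2 → 7, 5.7621/1 → 5; chars 75.
Subsquare: 1.1317/0.0833333 → 13 → n, 0.7621/0.0416667 → 18 → s; chars ns.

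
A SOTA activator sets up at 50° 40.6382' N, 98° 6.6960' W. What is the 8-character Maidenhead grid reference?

EO00wq62

Shift to the Maidenhead origin (180°W, 90°S): lon 81.88840, lat 140.67730.
Field (20°×10°, letters A–R): lon ⌊81.88840/20⌋ = 4 → E; lat ⌊140.67730/10⌋ = 14 → O.
Square (2°×1°, digits 0–9): lon ⌊1.88840/2⌋ = 0; lat ⌊0.67730/1⌋ = 0.
Subsquare (5′×2.5′, letters a–x): lon ⌊1.88840/0.0833333⌋ = 22 → w; lat ⌊0.67730/0.0416667⌋ = 16 → q.
Extended square (30″×15″, digits 0–9): lon ⌊0.05507/0.00833333⌋ = 6; lat ⌊0.01064/0.00416667⌋ = 2.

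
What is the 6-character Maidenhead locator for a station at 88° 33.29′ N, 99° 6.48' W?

ER08kn

Offset from 180°W / 90°S: lon 80.8920°, lat 178.5548°.
Field (20°×10°, letters A–R): 80.8920/20 → 4 → E, 178.5548/10 → 17 → R; chars ER.
Square (2°×1°, digits 0–9): 0.8920/2 → 0, 8.5548/1 → 8; chars 08.
Subsquare (5′×2.5′, letters a–x): 0.8920/0.0833333 → 10 → k, 0.5548/0.0416667 → 13 → n; chars kn.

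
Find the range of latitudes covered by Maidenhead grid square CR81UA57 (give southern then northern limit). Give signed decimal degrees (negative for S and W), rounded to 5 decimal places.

Field C=2, R=17: +2·20° lon, +17·10° lat → SW at lon -140°, lat 80°.
Square 8, 1: +8·2° lon, +1·1° lat → SW at lon -124°, lat 81°.
Subsquare u=20, a=0: +20·0.0833333° lon, +0·0.0416667° lat → SW at lon -122.333°, lat 81°.
Extended square 5, 7: +5·0.00833333° lon, +7·0.00416667° lat → SW at lon -122.292°, lat 81.0292°.
Cell spans 0.00833333° lon × 0.00416667° lat.
south 81.02917, north 81.03333.

81.02917, 81.03333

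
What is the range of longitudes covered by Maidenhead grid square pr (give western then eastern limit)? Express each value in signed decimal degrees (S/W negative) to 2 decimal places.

120.00, 140.00

Field P=15, R=17: +15·20° lon, +17·10° lat → SW at lon 120°, lat 80°.
Cell spans 20° lon × 10° lat.
west 120.00, east 140.00.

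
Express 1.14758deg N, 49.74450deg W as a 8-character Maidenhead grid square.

GJ51dd05

Offset from 180°W / 90°S: lon 130.25550°, lat 91.14758°.
Field: 130.25550/20 → 6 → G, 91.14758/10 → 9 → J; chars GJ.
Square: 10.25550/2 → 5, 1.14758/1 → 1; chars 51.
Subsquare: 0.25550/0.0833333 → 3 → d, 0.14758/0.0416667 → 3 → d; chars dd.
Extended square: 0.00550/0.00833333 → 0, 0.02258/0.00416667 → 5; chars 05.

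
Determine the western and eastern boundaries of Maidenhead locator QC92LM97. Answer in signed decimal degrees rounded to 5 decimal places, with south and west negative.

158.99167, 159.00000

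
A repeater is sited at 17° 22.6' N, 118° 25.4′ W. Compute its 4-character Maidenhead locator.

DK07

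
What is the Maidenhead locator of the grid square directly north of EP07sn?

EP07so

Latitude subsquare n = 13; +1 → 14 = o.
The longitude characters are unchanged.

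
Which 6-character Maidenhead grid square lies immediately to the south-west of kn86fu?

KN86et

Longitude subsquare f = 5; −1 → 4 = e.
Latitude subsquare u = 20; −1 → 19 = t.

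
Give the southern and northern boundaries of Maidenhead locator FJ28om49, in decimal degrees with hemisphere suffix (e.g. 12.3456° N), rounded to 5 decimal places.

Field F=5, J=9: +5·20° lon, +9·10° lat → SW at lon -80°, lat 0°.
Square 2, 8: +2·2° lon, +8·1° lat → SW at lon -76°, lat 8°.
Subsquare o=14, m=12: +14·0.0833333° lon, +12·0.0416667° lat → SW at lon -74.8333°, lat 8.5°.
Extended square 4, 9: +4·0.00833333° lon, +9·0.00416667° lat → SW at lon -74.8°, lat 8.5375°.
Cell spans 0.00833333° lon × 0.00416667° lat.
south 8.53750° N, north 8.54167° N.

8.53750° N, 8.54167° N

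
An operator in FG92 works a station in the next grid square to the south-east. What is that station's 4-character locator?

GG01

Longitude square 9; +1 → 10, wraps to 0, carry into field.
Longitude field F = 5; +1 → 6 = G.
Latitude square 2; −1 → 1.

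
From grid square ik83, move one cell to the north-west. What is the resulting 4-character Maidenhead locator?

IK74

Longitude square 8; −1 → 7.
Latitude square 3; +1 → 4.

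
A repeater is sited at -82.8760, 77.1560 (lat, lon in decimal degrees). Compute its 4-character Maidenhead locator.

MA87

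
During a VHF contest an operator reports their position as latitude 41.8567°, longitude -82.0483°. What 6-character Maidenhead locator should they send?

EN81xu

Shift to the Maidenhead origin (180°W, 90°S): lon 97.9517, lat 131.8567.
Field: lon ⌊97.9517/20⌋ = 4 → E; lat ⌊131.8567/10⌋ = 13 → N.
Square: lon ⌊17.9517/2⌋ = 8; lat ⌊1.8567/1⌋ = 1.
Subsquare: lon ⌊1.9517/0.0833333⌋ = 23 → x; lat ⌊0.8567/0.0416667⌋ = 20 → u.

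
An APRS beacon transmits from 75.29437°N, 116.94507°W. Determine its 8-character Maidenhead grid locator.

Offset from 180°W / 90°S: lon 63.05493°, lat 165.29437°.
Field: 63.05493/20 → 3 → D, 165.29437/10 → 16 → Q; chars DQ.
Square: 3.05493/2 → 1, 5.29437/1 → 5; chars 15.
Subsquare: 1.05493/0.0833333 → 12 → m, 0.29437/0.0416667 → 7 → h; chars mh.
Extended square: 0.05493/0.00833333 → 6, 0.00270/0.00416667 → 0; chars 60.

DQ15mh60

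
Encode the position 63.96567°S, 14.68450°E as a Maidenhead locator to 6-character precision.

JC76ia

Shift to the Maidenhead origin (180°W, 90°S): lon 194.6845, lat 26.0343.
Field (20°×10°, letters A–R): lon ⌊194.6845/20⌋ = 9 → J; lat ⌊26.0343/10⌋ = 2 → C.
Square (2°×1°, digits 0–9): lon ⌊14.6845/2⌋ = 7; lat ⌊6.0343/1⌋ = 6.
Subsquare (5′×2.5′, letters a–x): lon ⌊0.6845/0.0833333⌋ = 8 → i; lat ⌊0.0343/0.0416667⌋ = 0 → a.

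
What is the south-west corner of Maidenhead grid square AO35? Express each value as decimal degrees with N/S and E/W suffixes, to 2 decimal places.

55.00° N, 174.00° W

Field A=0, O=14: +0·20° lon, +14·10° lat → SW at lon -180°, lat 50°.
Square 3, 5: +3·2° lon, +5·1° lat → SW at lon -174°, lat 55°.
latitude 55.00° N, longitude 174.00° W.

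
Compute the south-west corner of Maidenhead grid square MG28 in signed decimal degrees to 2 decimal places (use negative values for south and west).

-22.00, 64.00

Field M=12, G=6: +12·20° lon, +6·10° lat → SW at lon 60°, lat -30°.
Square 2, 8: +2·2° lon, +8·1° lat → SW at lon 64°, lat -22°.
latitude -22.00, longitude 64.00.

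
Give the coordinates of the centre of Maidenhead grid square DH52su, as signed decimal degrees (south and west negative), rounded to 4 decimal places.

-17.1458, -108.4583

Field D=3, H=7: +3·20° lon, +7·10° lat → SW at lon -120°, lat -20°.
Square 5, 2: +5·2° lon, +2·1° lat → SW at lon -110°, lat -18°.
Subsquare s=18, u=20: +18·0.0833333° lon, +20·0.0416667° lat → SW at lon -108.5°, lat -17.1667°.
Cell spans 0.0833333° lon × 0.0416667° lat. Centre is SW corner plus half of each.
latitude -17.1458, longitude -108.4583.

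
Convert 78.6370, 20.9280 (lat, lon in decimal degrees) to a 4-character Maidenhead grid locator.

KQ08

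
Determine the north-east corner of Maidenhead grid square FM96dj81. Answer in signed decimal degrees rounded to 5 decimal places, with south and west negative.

Field F=5, M=12: +5·20° lon, +12·10° lat → SW at lon -80°, lat 30°.
Square 9, 6: +9·2° lon, +6·1° lat → SW at lon -62°, lat 36°.
Subsquare d=3, j=9: +3·0.0833333° lon, +9·0.0416667° lat → SW at lon -61.75°, lat 36.375°.
Extended square 8, 1: +8·0.00833333° lon, +1·0.00416667° lat → SW at lon -61.6833°, lat 36.3792°.
Cell spans 0.00833333° lon × 0.00416667° lat. NE corner is SW corner plus one full cell.
latitude 36.38333, longitude -61.67500.

36.38333, -61.67500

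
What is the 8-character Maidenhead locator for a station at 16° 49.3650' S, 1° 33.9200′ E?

Shift to the Maidenhead origin (180°W, 90°S): lon 181.56533, lat 73.17725.
Field: lon ⌊181.56533/20⌋ = 9 → J; lat ⌊73.17725/10⌋ = 7 → H.
Square: lon ⌊1.56533/2⌋ = 0; lat ⌊3.17725/1⌋ = 3.
Subsquare: lon ⌊1.56533/0.0833333⌋ = 18 → s; lat ⌊0.17725/0.0416667⌋ = 4 → e.
Extended square: lon ⌊0.06533/0.00833333⌋ = 7; lat ⌊0.01058/0.00416667⌋ = 2.

JH03se72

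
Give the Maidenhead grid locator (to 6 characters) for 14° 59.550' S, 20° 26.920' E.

Offset from 180°W / 90°S: lon 200.4487°, lat 75.0075°.
Field: lon ⌊200.4487/20⌋ = 10 → K; lat ⌊75.0075/10⌋ = 7 → H.
Square: lon ⌊0.4487/2⌋ = 0; lat ⌊5.0075/1⌋ = 5.
Subsquare: lon ⌊0.4487/0.0833333⌋ = 5 → f; lat ⌊0.0075/0.0416667⌋ = 0 → a.

KH05fa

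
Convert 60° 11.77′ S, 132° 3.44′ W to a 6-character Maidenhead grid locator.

Shift to the Maidenhead origin (180°W, 90°S): lon 47.9427, lat 29.8038.
Field: 47.9427/20 → 2 → C, 29.8038/10 → 2 → C; chars CC.
Square: 7.9427/2 → 3, 9.8038/1 → 9; chars 39.
Subsquare: 1.9427/0.0833333 → 23 → x, 0.8038/0.0416667 → 19 → t; chars xt.

CC39xt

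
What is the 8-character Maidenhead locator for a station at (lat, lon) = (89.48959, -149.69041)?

BR59dl77

Offset from 180°W / 90°S: lon 30.30959°, lat 179.48959°.
Field (20°×10°, letters A–R): lon ⌊30.30959/20⌋ = 1 → B; lat ⌊179.48959/10⌋ = 17 → R.
Square (2°×1°, digits 0–9): lon ⌊10.30959/2⌋ = 5; lat ⌊9.48959/1⌋ = 9.
Subsquare (5′×2.5′, letters a–x): lon ⌊0.30959/0.0833333⌋ = 3 → d; lat ⌊0.48959/0.0416667⌋ = 11 → l.
Extended square (30″×15″, digits 0–9): lon ⌊0.05959/0.00833333⌋ = 7; lat ⌊0.03126/0.00416667⌋ = 7.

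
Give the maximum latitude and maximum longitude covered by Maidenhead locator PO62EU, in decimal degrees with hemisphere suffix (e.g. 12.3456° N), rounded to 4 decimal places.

52.8750° N, 132.4167° E

Field P=15, O=14: +15·20° lon, +14·10° lat → SW at lon 120°, lat 50°.
Square 6, 2: +6·2° lon, +2·1° lat → SW at lon 132°, lat 52°.
Subsquare e=4, u=20: +4·0.0833333° lon, +20·0.0416667° lat → SW at lon 132.333°, lat 52.8333°.
Cell spans 0.0833333° lon × 0.0416667° lat. NE corner is SW corner plus one full cell.
latitude 52.8750° N, longitude 132.4167° E.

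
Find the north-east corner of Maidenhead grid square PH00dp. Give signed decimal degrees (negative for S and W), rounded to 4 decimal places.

Field P=15, H=7: +15·20° lon, +7·10° lat → SW at lon 120°, lat -20°.
Square 0, 0: +0·2° lon, +0·1° lat → SW at lon 120°, lat -20°.
Subsquare d=3, p=15: +3·0.0833333° lon, +15·0.0416667° lat → SW at lon 120.25°, lat -19.375°.
Cell spans 0.0833333° lon × 0.0416667° lat. NE corner is SW corner plus one full cell.
latitude -19.3333, longitude 120.3333.

-19.3333, 120.3333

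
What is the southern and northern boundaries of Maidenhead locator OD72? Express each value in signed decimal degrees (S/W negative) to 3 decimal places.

Field O=14, D=3: +14·20° lon, +3·10° lat → SW at lon 100°, lat -60°.
Square 7, 2: +7·2° lon, +2·1° lat → SW at lon 114°, lat -58°.
Cell spans 2° lon × 1° lat.
south -58.000, north -57.000.

-58.000, -57.000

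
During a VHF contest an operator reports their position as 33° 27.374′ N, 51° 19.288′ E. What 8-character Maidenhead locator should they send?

Add 180° to longitude and 90° to latitude: 231.32147, 123.45623.
Field (20°×10°, letters A–R): 231.32147/20 → 11 → L, 123.45623/10 → 12 → M; chars LM.
Square (2°×1°, digits 0–9): 11.32147/2 → 5, 3.45623/1 → 3; chars 53.
Subsquare (5′×2.5′, letters a–x): 1.32147/0.0833333 → 15 → p, 0.45623/0.0416667 → 10 → k; chars pk.
Extended square (30″×15″, digits 0–9): 0.07147/0.00833333 → 8, 0.03957/0.00416667 → 9; chars 89.

LM53pk89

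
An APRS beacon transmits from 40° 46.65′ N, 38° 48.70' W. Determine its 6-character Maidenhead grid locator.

Offset from 180°W / 90°S: lon 141.1883°, lat 130.7775°.
Field: lon ⌊141.1883/20⌋ = 7 → H; lat ⌊130.7775/10⌋ = 13 → N.
Square: lon ⌊1.1883/2⌋ = 0; lat ⌊0.7775/1⌋ = 0.
Subsquare: lon ⌊1.1883/0.0833333⌋ = 14 → o; lat ⌊0.7775/0.0416667⌋ = 18 → s.

HN00os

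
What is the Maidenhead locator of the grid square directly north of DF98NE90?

Latitude extended square 0; +1 → 1.
The longitude characters are unchanged.

DF98ne91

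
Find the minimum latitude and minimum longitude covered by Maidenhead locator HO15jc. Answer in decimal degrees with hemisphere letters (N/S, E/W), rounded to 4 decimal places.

Field H=7, O=14: +7·20° lon, +14·10° lat → SW at lon -40°, lat 50°.
Square 1, 5: +1·2° lon, +5·1° lat → SW at lon -38°, lat 55°.
Subsquare j=9, c=2: +9·0.0833333° lon, +2·0.0416667° lat → SW at lon -37.25°, lat 55.0833°.
latitude 55.0833° N, longitude 37.2500° W.

55.0833° N, 37.2500° W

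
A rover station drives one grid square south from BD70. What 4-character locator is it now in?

BC79

Latitude square 0; −1 → -1, wraps to 9, carry into field.
Latitude field D = 3; −1 → 2 = C.
The longitude characters are unchanged.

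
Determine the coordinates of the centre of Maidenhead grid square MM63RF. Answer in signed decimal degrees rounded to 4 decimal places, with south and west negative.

33.2292, 73.4583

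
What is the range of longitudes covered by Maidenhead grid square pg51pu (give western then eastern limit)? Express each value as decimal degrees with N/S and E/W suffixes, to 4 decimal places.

Field P=15, G=6: +15·20° lon, +6·10° lat → SW at lon 120°, lat -30°.
Square 5, 1: +5·2° lon, +1·1° lat → SW at lon 130°, lat -29°.
Subsquare p=15, u=20: +15·0.0833333° lon, +20·0.0416667° lat → SW at lon 131.25°, lat -28.1667°.
Cell spans 0.0833333° lon × 0.0416667° lat.
west 131.2500° E, east 131.3333° E.

131.2500° E, 131.3333° E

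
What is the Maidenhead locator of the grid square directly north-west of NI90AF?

NI80xg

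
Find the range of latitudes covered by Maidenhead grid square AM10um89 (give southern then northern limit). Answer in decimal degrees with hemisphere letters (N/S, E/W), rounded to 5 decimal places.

30.53750° N, 30.54167° N

Field A=0, M=12: +0·20° lon, +12·10° lat → SW at lon -180°, lat 30°.
Square 1, 0: +1·2° lon, +0·1° lat → SW at lon -178°, lat 30°.
Subsquare u=20, m=12: +20·0.0833333° lon, +12·0.0416667° lat → SW at lon -176.333°, lat 30.5°.
Extended square 8, 9: +8·0.00833333° lon, +9·0.00416667° lat → SW at lon -176.267°, lat 30.5375°.
Cell spans 0.00833333° lon × 0.00416667° lat.
south 30.53750° N, north 30.54167° N.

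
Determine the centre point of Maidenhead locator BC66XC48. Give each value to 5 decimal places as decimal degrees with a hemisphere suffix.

63.88125° S, 146.04583° W

Field B=1, C=2: +1·20° lon, +2·10° lat → SW at lon -160°, lat -70°.
Square 6, 6: +6·2° lon, +6·1° lat → SW at lon -148°, lat -64°.
Subsquare x=23, c=2: +23·0.0833333° lon, +2·0.0416667° lat → SW at lon -146.083°, lat -63.9167°.
Extended square 4, 8: +4·0.00833333° lon, +8·0.00416667° lat → SW at lon -146.05°, lat -63.8833°.
Cell spans 0.00833333° lon × 0.00416667° lat. Centre is SW corner plus half of each.
latitude 63.88125° S, longitude 146.04583° W.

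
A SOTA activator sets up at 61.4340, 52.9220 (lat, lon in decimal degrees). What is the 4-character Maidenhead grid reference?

LP61

Shift to the Maidenhead origin (180°W, 90°S): lon 232.92, lat 151.43.
Field (20°×10°, letters A–R): lon ⌊232.92/20⌋ = 11 → L; lat ⌊151.43/10⌋ = 15 → P.
Square (2°×1°, digits 0–9): lon ⌊12.92/2⌋ = 6; lat ⌊1.43/1⌋ = 1.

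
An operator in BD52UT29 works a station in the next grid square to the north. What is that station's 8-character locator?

Latitude extended square 9; +1 → 10, wraps to 0, carry into subsquare.
Latitude subsquare t = 19; +1 → 20 = u.
The longitude characters are unchanged.

BD52uu20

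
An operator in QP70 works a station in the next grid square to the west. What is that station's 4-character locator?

QP60

Longitude square 7; −1 → 6.
The latitude characters are unchanged.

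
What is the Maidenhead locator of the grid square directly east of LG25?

Longitude square 2; +1 → 3.
The latitude characters are unchanged.

LG35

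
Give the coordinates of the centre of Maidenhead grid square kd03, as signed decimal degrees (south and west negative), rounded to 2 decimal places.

-56.50, 21.00

Field K=10, D=3: +10·20° lon, +3·10° lat → SW at lon 20°, lat -60°.
Square 0, 3: +0·2° lon, +3·1° lat → SW at lon 20°, lat -57°.
Cell spans 2° lon × 1° lat. Centre is SW corner plus half of each.
latitude -56.50, longitude 21.00.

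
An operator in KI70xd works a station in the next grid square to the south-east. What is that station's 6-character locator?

KI80ac

Longitude subsquare x = 23; +1 → 24, wraps to 0 = a, carry into square.
Longitude square 7; +1 → 8.
Latitude subsquare d = 3; −1 → 2 = c.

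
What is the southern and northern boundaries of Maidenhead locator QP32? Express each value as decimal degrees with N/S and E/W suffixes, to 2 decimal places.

Field Q=16, P=15: +16·20° lon, +15·10° lat → SW at lon 140°, lat 60°.
Square 3, 2: +3·2° lon, +2·1° lat → SW at lon 146°, lat 62°.
Cell spans 2° lon × 1° lat.
south 62.00° N, north 63.00° N.

62.00° N, 63.00° N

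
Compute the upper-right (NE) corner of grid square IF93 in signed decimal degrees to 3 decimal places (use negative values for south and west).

Field I=8, F=5: +8·20° lon, +5·10° lat → SW at lon -20°, lat -40°.
Square 9, 3: +9·2° lon, +3·1° lat → SW at lon -2°, lat -37°.
Cell spans 2° lon × 1° lat. NE corner is SW corner plus one full cell.
latitude -36.000, longitude 0.000.

-36.000, 0.000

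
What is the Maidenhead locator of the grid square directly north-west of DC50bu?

Longitude subsquare b = 1; −1 → 0 = a.
Latitude subsquare u = 20; +1 → 21 = v.

DC50av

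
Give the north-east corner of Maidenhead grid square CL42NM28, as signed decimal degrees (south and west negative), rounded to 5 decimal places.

22.53750, -130.89167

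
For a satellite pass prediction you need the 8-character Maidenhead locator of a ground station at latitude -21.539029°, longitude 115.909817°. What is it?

OG78wl90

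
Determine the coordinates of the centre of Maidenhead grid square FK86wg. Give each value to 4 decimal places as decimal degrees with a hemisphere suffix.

16.2708° N, 62.1250° W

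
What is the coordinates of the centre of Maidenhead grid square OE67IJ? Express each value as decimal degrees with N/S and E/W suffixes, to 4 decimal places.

42.6042° S, 112.7083° E

Field O=14, E=4: +14·20° lon, +4·10° lat → SW at lon 100°, lat -50°.
Square 6, 7: +6·2° lon, +7·1° lat → SW at lon 112°, lat -43°.
Subsquare i=8, j=9: +8·0.0833333° lon, +9·0.0416667° lat → SW at lon 112.667°, lat -42.625°.
Cell spans 0.0833333° lon × 0.0416667° lat. Centre is SW corner plus half of each.
latitude 42.6042° S, longitude 112.7083° E.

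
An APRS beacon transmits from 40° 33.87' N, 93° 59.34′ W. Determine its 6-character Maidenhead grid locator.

Offset from 180°W / 90°S: lon 86.0110°, lat 130.5645°.
Field: 86.0110/20 → 4 → E, 130.5645/10 → 13 → N; chars EN.
Square: 6.0110/2 → 3, 0.5645/1 → 0; chars 30.
Subsquare: 0.0110/0.0833333 → 0 → a, 0.5645/0.0416667 → 13 → n; chars an.

EN30an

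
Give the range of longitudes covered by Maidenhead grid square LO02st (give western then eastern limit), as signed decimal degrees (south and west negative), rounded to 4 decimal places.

Field L=11, O=14: +11·20° lon, +14·10° lat → SW at lon 40°, lat 50°.
Square 0, 2: +0·2° lon, +2·1° lat → SW at lon 40°, lat 52°.
Subsquare s=18, t=19: +18·0.0833333° lon, +19·0.0416667° lat → SW at lon 41.5°, lat 52.7917°.
Cell spans 0.0833333° lon × 0.0416667° lat.
west 41.5000, east 41.5833.

41.5000, 41.5833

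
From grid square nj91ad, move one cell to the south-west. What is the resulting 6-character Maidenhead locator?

NJ81xc

Longitude subsquare a = 0; −1 → -1, wraps to 23 = x, carry into square.
Longitude square 9; −1 → 8.
Latitude subsquare d = 3; −1 → 2 = c.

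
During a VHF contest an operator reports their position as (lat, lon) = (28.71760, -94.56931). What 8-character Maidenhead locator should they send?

Add 180° to longitude and 90° to latitude: 85.43069, 118.71760.
Field: 85.43069/20 → 4 → E, 118.71760/10 → 11 → L; chars EL.
Square: 5.43069/2 → 2, 8.71760/1 → 8; chars 28.
Subsquare: 1.43069/0.0833333 → 17 → r, 0.71760/0.0416667 → 17 → r; chars rr.
Extended square: 0.01402/0.00833333 → 1, 0.00927/0.00416667 → 2; chars 12.

EL28rr12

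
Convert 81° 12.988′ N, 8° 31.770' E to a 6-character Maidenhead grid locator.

JR41gf

Offset from 180°W / 90°S: lon 188.5295°, lat 171.2165°.
Field: 188.5295/20 → 9 → J, 171.2165/10 → 17 → R; chars JR.
Square: 8.5295/2 → 4, 1.2165/1 → 1; chars 41.
Subsquare: 0.5295/0.0833333 → 6 → g, 0.2165/0.0416667 → 5 → f; chars gf.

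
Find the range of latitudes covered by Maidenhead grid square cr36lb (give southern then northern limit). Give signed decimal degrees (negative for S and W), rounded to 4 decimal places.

Field C=2, R=17: +2·20° lon, +17·10° lat → SW at lon -140°, lat 80°.
Square 3, 6: +3·2° lon, +6·1° lat → SW at lon -134°, lat 86°.
Subsquare l=11, b=1: +11·0.0833333° lon, +1·0.0416667° lat → SW at lon -133.083°, lat 86.0417°.
Cell spans 0.0833333° lon × 0.0416667° lat.
south 86.0417, north 86.0833.

86.0417, 86.0833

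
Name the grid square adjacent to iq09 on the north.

Latitude square 9; +1 → 10, wraps to 0, carry into field.
Latitude field Q = 16; +1 → 17 = R.
The longitude characters are unchanged.

IR00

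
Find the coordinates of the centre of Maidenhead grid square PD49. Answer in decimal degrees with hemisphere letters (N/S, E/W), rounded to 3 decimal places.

50.500° S, 129.000° E

Field P=15, D=3: +15·20° lon, +3·10° lat → SW at lon 120°, lat -60°.
Square 4, 9: +4·2° lon, +9·1° lat → SW at lon 128°, lat -51°.
Cell spans 2° lon × 1° lat. Centre is SW corner plus half of each.
latitude 50.500° S, longitude 129.000° E.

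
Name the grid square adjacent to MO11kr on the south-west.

Longitude subsquare k = 10; −1 → 9 = j.
Latitude subsquare r = 17; −1 → 16 = q.

MO11jq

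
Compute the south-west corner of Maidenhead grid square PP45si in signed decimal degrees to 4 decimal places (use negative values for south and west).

65.3333, 129.5000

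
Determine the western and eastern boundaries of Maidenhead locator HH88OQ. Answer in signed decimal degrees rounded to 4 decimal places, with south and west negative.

Field H=7, H=7: +7·20° lon, +7·10° lat → SW at lon -40°, lat -20°.
Square 8, 8: +8·2° lon, +8·1° lat → SW at lon -24°, lat -12°.
Subsquare o=14, q=16: +14·0.0833333° lon, +16·0.0416667° lat → SW at lon -22.8333°, lat -11.3333°.
Cell spans 0.0833333° lon × 0.0416667° lat.
west -22.8333, east -22.7500.

-22.8333, -22.7500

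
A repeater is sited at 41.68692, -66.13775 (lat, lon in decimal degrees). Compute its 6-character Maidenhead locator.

FN61wq

Add 180° to longitude and 90° to latitude: 113.8623, 131.6869.
Field: lon ⌊113.8623/20⌋ = 5 → F; lat ⌊131.6869/10⌋ = 13 → N.
Square: lon ⌊13.8623/2⌋ = 6; lat ⌊1.6869/1⌋ = 1.
Subsquare: lon ⌊1.8623/0.0833333⌋ = 22 → w; lat ⌊0.6869/0.0416667⌋ = 16 → q.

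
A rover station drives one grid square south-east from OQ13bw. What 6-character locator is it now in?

OQ13cv

Longitude subsquare b = 1; +1 → 2 = c.
Latitude subsquare w = 22; −1 → 21 = v.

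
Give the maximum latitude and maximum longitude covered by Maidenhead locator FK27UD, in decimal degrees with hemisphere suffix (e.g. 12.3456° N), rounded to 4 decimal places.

17.1667° N, 74.2500° W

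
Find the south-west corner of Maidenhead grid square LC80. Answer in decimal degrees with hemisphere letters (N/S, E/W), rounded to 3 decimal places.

70.000° S, 56.000° E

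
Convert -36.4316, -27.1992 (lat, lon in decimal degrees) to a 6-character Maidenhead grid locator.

Shift to the Maidenhead origin (180°W, 90°S): lon 152.8008, lat 53.5684.
Field (20°×10°, letters A–R): lon ⌊152.8008/20⌋ = 7 → H; lat ⌊53.5684/10⌋ = 5 → F.
Square (2°×1°, digits 0–9): lon ⌊12.8008/2⌋ = 6; lat ⌊3.5684/1⌋ = 3.
Subsquare (5′×2.5′, letters a–x): lon ⌊0.8008/0.0833333⌋ = 9 → j; lat ⌊0.5684/0.0416667⌋ = 13 → n.

HF63jn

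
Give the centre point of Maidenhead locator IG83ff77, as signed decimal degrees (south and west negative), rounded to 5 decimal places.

-26.76042, -3.52083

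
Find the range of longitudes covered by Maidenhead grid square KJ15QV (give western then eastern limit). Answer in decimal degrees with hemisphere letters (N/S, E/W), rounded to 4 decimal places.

23.3333° E, 23.4167° E

Field K=10, J=9: +10·20° lon, +9·10° lat → SW at lon 20°, lat 0°.
Square 1, 5: +1·2° lon, +5·1° lat → SW at lon 22°, lat 5°.
Subsquare q=16, v=21: +16·0.0833333° lon, +21·0.0416667° lat → SW at lon 23.3333°, lat 5.875°.
Cell spans 0.0833333° lon × 0.0416667° lat.
west 23.3333° E, east 23.4167° E.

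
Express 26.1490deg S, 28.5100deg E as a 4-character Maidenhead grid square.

Shift to the Maidenhead origin (180°W, 90°S): lon 208.51, lat 63.85.
Field (20°×10°, letters A–R): 208.51/20 → 10 → K, 63.85/10 → 6 → G; chars KG.
Square (2°×1°, digits 0–9): 8.51/2 → 4, 3.85/1 → 3; chars 43.

KG43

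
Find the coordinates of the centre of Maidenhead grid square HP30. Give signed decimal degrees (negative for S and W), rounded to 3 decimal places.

60.500, -33.000

Field H=7, P=15: +7·20° lon, +15·10° lat → SW at lon -40°, lat 60°.
Square 3, 0: +3·2° lon, +0·1° lat → SW at lon -34°, lat 60°.
Cell spans 2° lon × 1° lat. Centre is SW corner plus half of each.
latitude 60.500, longitude -33.000.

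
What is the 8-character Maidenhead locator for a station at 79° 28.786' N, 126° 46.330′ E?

Add 180° to longitude and 90° to latitude: 306.77217, 169.47977.
Field (20°×10°, letters A–R): 306.77217/20 → 15 → P, 169.47977/10 → 16 → Q; chars PQ.
Square (2°×1°, digits 0–9): 6.77217/2 → 3, 9.47977/1 → 9; chars 39.
Subsquare (5′×2.5′, letters a–x): 0.77217/0.0833333 → 9 → j, 0.47977/0.0416667 → 11 → l; chars jl.
Extended square (30″×15″, digits 0–9): 0.02217/0.00833333 → 2, 0.02143/0.00416667 → 5; chars 25.

PQ39jl25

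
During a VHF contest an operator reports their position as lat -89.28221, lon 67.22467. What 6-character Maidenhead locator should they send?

MA30or

Offset from 180°W / 90°S: lon 247.2247°, lat 0.7178°.
Field: 247.2247/20 → 12 → M, 0.7178/10 → 0 → A; chars MA.
Square: 7.2247/2 → 3, 0.7178/1 → 0; chars 30.
Subsquare: 1.2247/0.0833333 → 14 → o, 0.7178/0.0416667 → 17 → r; chars or.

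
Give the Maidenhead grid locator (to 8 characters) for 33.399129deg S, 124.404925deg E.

PF26eo84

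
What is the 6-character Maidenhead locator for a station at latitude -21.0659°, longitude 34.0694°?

KG78aw

Offset from 180°W / 90°S: lon 214.0694°, lat 68.9341°.
Field: 214.0694/20 → 10 → K, 68.9341/10 → 6 → G; chars KG.
Square: 14.0694/2 → 7, 8.9341/1 → 8; chars 78.
Subsquare: 0.0694/0.0833333 → 0 → a, 0.9341/0.0416667 → 22 → w; chars aw.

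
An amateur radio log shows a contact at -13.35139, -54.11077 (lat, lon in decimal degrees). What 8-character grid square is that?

GH26wp65

Offset from 180°W / 90°S: lon 125.88923°, lat 76.64861°.
Field (20°×10°, letters A–R): 125.88923/20 → 6 → G, 76.64861/10 → 7 → H; chars GH.
Square (2°×1°, digits 0–9): 5.88923/2 → 2, 6.64861/1 → 6; chars 26.
Subsquare (5′×2.5′, letters a–x): 1.88923/0.0833333 → 22 → w, 0.64861/0.0416667 → 15 → p; chars wp.
Extended square (30″×15″, digits 0–9): 0.05590/0.00833333 → 6, 0.02361/0.00416667 → 5; chars 65.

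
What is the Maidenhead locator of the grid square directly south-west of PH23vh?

PH23ug

Longitude subsquare v = 21; −1 → 20 = u.
Latitude subsquare h = 7; −1 → 6 = g.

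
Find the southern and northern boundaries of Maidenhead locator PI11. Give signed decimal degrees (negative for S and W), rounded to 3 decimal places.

Field P=15, I=8: +15·20° lon, +8·10° lat → SW at lon 120°, lat -10°.
Square 1, 1: +1·2° lon, +1·1° lat → SW at lon 122°, lat -9°.
Cell spans 2° lon × 1° lat.
south -9.000, north -8.000.

-9.000, -8.000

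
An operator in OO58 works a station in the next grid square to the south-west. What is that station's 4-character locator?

Longitude square 5; −1 → 4.
Latitude square 8; −1 → 7.

OO47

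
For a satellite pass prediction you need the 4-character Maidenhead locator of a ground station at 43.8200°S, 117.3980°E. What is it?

OE86

Shift to the Maidenhead origin (180°W, 90°S): lon 297.40, lat 46.18.
Field: lon ⌊297.40/20⌋ = 14 → O; lat ⌊46.18/10⌋ = 4 → E.
Square: lon ⌊17.40/2⌋ = 8; lat ⌊6.18/1⌋ = 6.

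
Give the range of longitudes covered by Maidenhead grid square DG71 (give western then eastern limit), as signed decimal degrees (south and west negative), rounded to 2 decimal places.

-106.00, -104.00

Field D=3, G=6: +3·20° lon, +6·10° lat → SW at lon -120°, lat -30°.
Square 7, 1: +7·2° lon, +1·1° lat → SW at lon -106°, lat -29°.
Cell spans 2° lon × 1° lat.
west -106.00, east -104.00.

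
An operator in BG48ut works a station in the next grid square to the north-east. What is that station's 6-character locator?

BG48vu

Longitude subsquare u = 20; +1 → 21 = v.
Latitude subsquare t = 19; +1 → 20 = u.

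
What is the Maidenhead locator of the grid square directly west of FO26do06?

FO26co96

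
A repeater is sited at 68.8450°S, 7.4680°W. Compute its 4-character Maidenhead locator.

IC61

Shift to the Maidenhead origin (180°W, 90°S): lon 172.53, lat 21.16.
Field: 172.53/20 → 8 → I, 21.16/10 → 2 → C; chars IC.
Square: 12.53/2 → 6, 1.16/1 → 1; chars 61.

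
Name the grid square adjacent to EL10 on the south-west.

EK09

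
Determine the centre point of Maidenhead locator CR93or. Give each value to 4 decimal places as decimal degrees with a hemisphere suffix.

83.7292° N, 120.7917° W

Field C=2, R=17: +2·20° lon, +17·10° lat → SW at lon -140°, lat 80°.
Square 9, 3: +9·2° lon, +3·1° lat → SW at lon -122°, lat 83°.
Subsquare o=14, r=17: +14·0.0833333° lon, +17·0.0416667° lat → SW at lon -120.833°, lat 83.7083°.
Cell spans 0.0833333° lon × 0.0416667° lat. Centre is SW corner plus half of each.
latitude 83.7292° N, longitude 120.7917° W.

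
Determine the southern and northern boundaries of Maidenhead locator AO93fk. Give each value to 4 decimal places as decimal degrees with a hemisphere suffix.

Field A=0, O=14: +0·20° lon, +14·10° lat → SW at lon -180°, lat 50°.
Square 9, 3: +9·2° lon, +3·1° lat → SW at lon -162°, lat 53°.
Subsquare f=5, k=10: +5·0.0833333° lon, +10·0.0416667° lat → SW at lon -161.583°, lat 53.4167°.
Cell spans 0.0833333° lon × 0.0416667° lat.
south 53.4167° N, north 53.4583° N.

53.4167° N, 53.4583° N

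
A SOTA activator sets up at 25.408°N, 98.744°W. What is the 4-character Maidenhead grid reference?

EL05

Offset from 180°W / 90°S: lon 81.26°, lat 115.41°.
Field (20°×10°, letters A–R): lon ⌊81.26/20⌋ = 4 → E; lat ⌊115.41/10⌋ = 11 → L.
Square (2°×1°, digits 0–9): lon ⌊1.26/2⌋ = 0; lat ⌊5.41/1⌋ = 5.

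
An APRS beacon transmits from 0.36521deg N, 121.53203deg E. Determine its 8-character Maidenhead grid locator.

PJ00si37

Add 180° to longitude and 90° to latitude: 301.53203, 90.36521.
Field: 301.53203/20 → 15 → P, 90.36521/10 → 9 → J; chars PJ.
Square: 1.53203/2 → 0, 0.36521/1 → 0; chars 00.
Subsquare: 1.53203/0.0833333 → 18 → s, 0.36521/0.0416667 → 8 → i; chars si.
Extended square: 0.03203/0.00833333 → 3, 0.03188/0.00416667 → 7; chars 37.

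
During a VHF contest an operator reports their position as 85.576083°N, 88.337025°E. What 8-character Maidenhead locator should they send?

NR45en08

Offset from 180°W / 90°S: lon 268.33702°, lat 175.57608°.
Field: lon ⌊268.33702/20⌋ = 13 → N; lat ⌊175.57608/10⌋ = 17 → R.
Square: lon ⌊8.33702/2⌋ = 4; lat ⌊5.57608/1⌋ = 5.
Subsquare: lon ⌊0.33702/0.0833333⌋ = 4 → e; lat ⌊0.57608/0.0416667⌋ = 13 → n.
Extended square: lon ⌊0.00369/0.00833333⌋ = 0; lat ⌊0.03442/0.00416667⌋ = 8.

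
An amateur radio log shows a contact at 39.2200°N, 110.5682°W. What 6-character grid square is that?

DM49rf

Add 180° to longitude and 90° to latitude: 69.4318, 129.2200.
Field (20°×10°, letters A–R): lon ⌊69.4318/20⌋ = 3 → D; lat ⌊129.2200/10⌋ = 12 → M.
Square (2°×1°, digits 0–9): lon ⌊9.4318/2⌋ = 4; lat ⌊9.2200/1⌋ = 9.
Subsquare (5′×2.5′, letters a–x): lon ⌊1.4318/0.0833333⌋ = 17 → r; lat ⌊0.2200/0.0416667⌋ = 5 → f.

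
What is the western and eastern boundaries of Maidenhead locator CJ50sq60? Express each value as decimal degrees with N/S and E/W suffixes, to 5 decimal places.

Field C=2, J=9: +2·20° lon, +9·10° lat → SW at lon -140°, lat 0°.
Square 5, 0: +5·2° lon, +0·1° lat → SW at lon -130°, lat 0°.
Subsquare s=18, q=16: +18·0.0833333° lon, +16·0.0416667° lat → SW at lon -128.5°, lat 0.666667°.
Extended square 6, 0: +6·0.00833333° lon, +0·0.00416667° lat → SW at lon -128.45°, lat 0.666667°.
Cell spans 0.00833333° lon × 0.00416667° lat.
west 128.45000° W, east 128.44167° W.

128.45000° W, 128.44167° W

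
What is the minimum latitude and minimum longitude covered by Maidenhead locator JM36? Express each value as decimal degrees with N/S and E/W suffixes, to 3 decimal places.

36.000° N, 6.000° E

Field J=9, M=12: +9·20° lon, +12·10° lat → SW at lon 0°, lat 30°.
Square 3, 6: +3·2° lon, +6·1° lat → SW at lon 6°, lat 36°.
latitude 36.000° N, longitude 6.000° E.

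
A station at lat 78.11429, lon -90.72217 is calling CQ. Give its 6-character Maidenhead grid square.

Add 180° to longitude and 90° to latitude: 89.2778, 168.1143.
Field: lon ⌊89.2778/20⌋ = 4 → E; lat ⌊168.1143/10⌋ = 16 → Q.
Square: lon ⌊9.2778/2⌋ = 4; lat ⌊8.1143/1⌋ = 8.
Subsquare: lon ⌊1.2778/0.0833333⌋ = 15 → p; lat ⌊0.1143/0.0416667⌋ = 2 → c.

EQ48pc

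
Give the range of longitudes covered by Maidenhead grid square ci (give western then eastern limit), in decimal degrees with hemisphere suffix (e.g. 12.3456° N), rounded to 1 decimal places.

140.0° W, 120.0° W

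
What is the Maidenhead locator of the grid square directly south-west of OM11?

OM00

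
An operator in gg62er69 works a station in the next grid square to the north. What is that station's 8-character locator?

Latitude extended square 9; +1 → 10, wraps to 0, carry into subsquare.
Latitude subsquare r = 17; +1 → 18 = s.
The longitude characters are unchanged.

GG62es60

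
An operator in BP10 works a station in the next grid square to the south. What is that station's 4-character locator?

BO19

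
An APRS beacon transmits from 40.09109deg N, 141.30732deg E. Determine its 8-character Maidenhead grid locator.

QN00pc61

Shift to the Maidenhead origin (180°W, 90°S): lon 321.30732, lat 130.09109.
Field: lon ⌊321.30732/20⌋ = 16 → Q; lat ⌊130.09109/10⌋ = 13 → N.
Square: lon ⌊1.30732/2⌋ = 0; lat ⌊0.09109/1⌋ = 0.
Subsquare: lon ⌊1.30732/0.0833333⌋ = 15 → p; lat ⌊0.09109/0.0416667⌋ = 2 → c.
Extended square: lon ⌊0.05732/0.00833333⌋ = 6; lat ⌊0.00776/0.00416667⌋ = 1.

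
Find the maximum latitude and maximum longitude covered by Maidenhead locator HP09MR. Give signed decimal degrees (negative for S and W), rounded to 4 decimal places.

Field H=7, P=15: +7·20° lon, +15·10° lat → SW at lon -40°, lat 60°.
Square 0, 9: +0·2° lon, +9·1° lat → SW at lon -40°, lat 69°.
Subsquare m=12, r=17: +12·0.0833333° lon, +17·0.0416667° lat → SW at lon -39°, lat 69.7083°.
Cell spans 0.0833333° lon × 0.0416667° lat. NE corner is SW corner plus one full cell.
latitude 69.7500, longitude -38.9167.

69.7500, -38.9167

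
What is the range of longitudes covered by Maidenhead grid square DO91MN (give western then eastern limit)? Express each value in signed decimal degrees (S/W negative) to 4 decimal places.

-101.0000, -100.9167

Field D=3, O=14: +3·20° lon, +14·10° lat → SW at lon -120°, lat 50°.
Square 9, 1: +9·2° lon, +1·1° lat → SW at lon -102°, lat 51°.
Subsquare m=12, n=13: +12·0.0833333° lon, +13·0.0416667° lat → SW at lon -101°, lat 51.5417°.
Cell spans 0.0833333° lon × 0.0416667° lat.
west -101.0000, east -100.9167.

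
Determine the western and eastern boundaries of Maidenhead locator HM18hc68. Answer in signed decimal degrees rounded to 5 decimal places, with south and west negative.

Field H=7, M=12: +7·20° lon, +12·10° lat → SW at lon -40°, lat 30°.
Square 1, 8: +1·2° lon, +8·1° lat → SW at lon -38°, lat 38°.
Subsquare h=7, c=2: +7·0.0833333° lon, +2·0.0416667° lat → SW at lon -37.4167°, lat 38.0833°.
Extended square 6, 8: +6·0.00833333° lon, +8·0.00416667° lat → SW at lon -37.3667°, lat 38.1167°.
Cell spans 0.00833333° lon × 0.00416667° lat.
west -37.36667, east -37.35833.

-37.36667, -37.35833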